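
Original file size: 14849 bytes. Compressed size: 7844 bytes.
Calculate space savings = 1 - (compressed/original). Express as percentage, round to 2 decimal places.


ratio = compressed/original = 7844/14849 = 0.528251
savings = 1 - ratio = 1 - 0.528251 = 0.471749
as a percentage: 0.471749 * 100 = 47.17%

Space savings = 1 - 7844/14849 = 47.17%


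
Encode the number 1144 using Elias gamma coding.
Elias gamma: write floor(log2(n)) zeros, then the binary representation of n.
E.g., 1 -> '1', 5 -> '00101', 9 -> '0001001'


num_bits = floor(log2(1144)) + 1 = 11
leading_zeros = num_bits - 1 = 10
binary(1144) = 10001111000

Elias gamma(1144) = '0000000000' + '10001111000' = 000000000010001111000 (21 bits)


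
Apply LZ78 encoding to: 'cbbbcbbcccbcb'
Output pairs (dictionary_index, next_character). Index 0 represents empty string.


LZ78 encoding steps:
Dictionary: {0: ''}
Step 1: w='' (idx 0), next='c' -> output (0, 'c'), add 'c' as idx 1
Step 2: w='' (idx 0), next='b' -> output (0, 'b'), add 'b' as idx 2
Step 3: w='b' (idx 2), next='b' -> output (2, 'b'), add 'bb' as idx 3
Step 4: w='c' (idx 1), next='b' -> output (1, 'b'), add 'cb' as idx 4
Step 5: w='b' (idx 2), next='c' -> output (2, 'c'), add 'bc' as idx 5
Step 6: w='c' (idx 1), next='c' -> output (1, 'c'), add 'cc' as idx 6
Step 7: w='bc' (idx 5), next='b' -> output (5, 'b'), add 'bcb' as idx 7


Encoded: [(0, 'c'), (0, 'b'), (2, 'b'), (1, 'b'), (2, 'c'), (1, 'c'), (5, 'b')]


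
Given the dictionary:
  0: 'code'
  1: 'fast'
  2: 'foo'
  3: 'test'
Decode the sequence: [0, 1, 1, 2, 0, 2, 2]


Look up each index in the dictionary:
  0 -> 'code'
  1 -> 'fast'
  1 -> 'fast'
  2 -> 'foo'
  0 -> 'code'
  2 -> 'foo'
  2 -> 'foo'

Decoded: "code fast fast foo code foo foo"


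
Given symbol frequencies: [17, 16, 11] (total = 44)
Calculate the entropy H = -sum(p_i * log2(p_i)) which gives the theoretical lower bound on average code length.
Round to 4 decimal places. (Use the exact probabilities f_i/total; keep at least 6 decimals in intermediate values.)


Per-symbol terms -p_i * log2(p_i) with p_i = f_i/44:
  p = 17/44 = 0.386364: log2(p) = -1.371969, -p*log2(p) = 0.530079
  p = 16/44 = 0.363636: log2(p) = -1.459432, -p*log2(p) = 0.530702
  p = 11/44 = 0.250000: log2(p) = -2.000000, -p*log2(p) = 0.500000
H = 0.530079 + 0.530702 + 0.500000 = 1.560781

H = 1.5608 bits/symbol


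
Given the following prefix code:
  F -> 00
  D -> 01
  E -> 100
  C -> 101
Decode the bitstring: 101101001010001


Decoding step by step:
Bits 101 -> C
Bits 101 -> C
Bits 00 -> F
Bits 101 -> C
Bits 00 -> F
Bits 01 -> D


Decoded message: CCFCFD


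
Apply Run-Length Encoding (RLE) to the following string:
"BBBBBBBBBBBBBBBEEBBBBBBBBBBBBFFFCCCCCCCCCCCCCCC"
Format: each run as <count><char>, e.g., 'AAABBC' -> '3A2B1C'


Scanning runs left to right:
  i=0: run of 'B' x 15 -> '15B'
  i=15: run of 'E' x 2 -> '2E'
  i=17: run of 'B' x 12 -> '12B'
  i=29: run of 'F' x 3 -> '3F'
  i=32: run of 'C' x 15 -> '15C'

RLE = 15B2E12B3F15C


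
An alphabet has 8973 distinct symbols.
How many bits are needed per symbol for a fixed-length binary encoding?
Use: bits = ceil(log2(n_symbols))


log2(8973) = 13.1314
Bracket: 2^13 = 8192 < 8973 <= 2^14 = 16384
So ceil(log2(8973)) = 14

bits = ceil(log2(8973)) = ceil(13.1314) = 14 bits


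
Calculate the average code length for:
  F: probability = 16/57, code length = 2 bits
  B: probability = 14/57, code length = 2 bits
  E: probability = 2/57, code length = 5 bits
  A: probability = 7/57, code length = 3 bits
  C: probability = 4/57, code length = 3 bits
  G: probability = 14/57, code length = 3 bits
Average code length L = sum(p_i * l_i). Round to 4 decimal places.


Weighted contributions p_i * l_i:
  F: (16/57) * 2 = 32/57
  B: (14/57) * 2 = 28/57
  E: (2/57) * 5 = 10/57
  A: (7/57) * 3 = 21/57
  C: (4/57) * 3 = 12/57
  G: (14/57) * 3 = 42/57
Sum = (32 + 28 + 10 + 21 + 12 + 42)/57 = 145/57

L = 145/57 = 2.5439 bits/symbol


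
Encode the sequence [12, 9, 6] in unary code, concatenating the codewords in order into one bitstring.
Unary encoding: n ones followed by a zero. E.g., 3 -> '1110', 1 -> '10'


Encode each number as n ones followed by a terminating 0:
  12 -> 1111111111110 (13 bits)
  9 -> 1111111110 (10 bits)
  6 -> 1111110 (7 bits)
Total length = 13 + 10 + 7 = 30 bits.

Unary([12, 9, 6]) = 111111111111011111111101111110 (30 bits)


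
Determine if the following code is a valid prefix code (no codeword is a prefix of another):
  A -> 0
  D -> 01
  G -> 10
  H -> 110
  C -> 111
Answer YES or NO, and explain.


Checking each pair (does one codeword prefix another?):
  A='0' vs D='01': prefix -- VIOLATION

NO -- this is NOT a valid prefix code. A (0) is a prefix of D (01).


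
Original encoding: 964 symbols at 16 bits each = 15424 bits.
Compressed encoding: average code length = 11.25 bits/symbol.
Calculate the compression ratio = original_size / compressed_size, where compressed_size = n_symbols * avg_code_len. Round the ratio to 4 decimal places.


original_size = n_symbols * orig_bits = 964 * 16 = 15424 bits
compressed_size = n_symbols * avg_code_len = 964 * 11.25 = 10845.0 bits
ratio = original_size / compressed_size = 15424 / 10845.0 = 1.4222

Compression ratio = 1.4222


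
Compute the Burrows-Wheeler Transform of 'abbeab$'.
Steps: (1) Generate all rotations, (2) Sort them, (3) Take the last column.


Rotations (sorted):
  0: $abbeab -> last char: b
  1: ab$abbe -> last char: e
  2: abbeab$ -> last char: $
  3: b$abbea -> last char: a
  4: bbeab$a -> last char: a
  5: beab$ab -> last char: b
  6: eab$abb -> last char: b


BWT = be$aabb


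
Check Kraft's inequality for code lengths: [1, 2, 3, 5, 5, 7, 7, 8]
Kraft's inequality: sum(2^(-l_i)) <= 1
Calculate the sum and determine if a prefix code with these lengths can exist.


Sum = 2^(-1) + 2^(-2) + 2^(-3) + 2^(-5) + 2^(-5) + 2^(-7) + 2^(-7) + 2^(-8)
    = 0.5 + 0.25 + 0.125 + 0.03125 + 0.03125 + 0.0078125 + 0.0078125 + 0.00390625
    = 245/256 = 0.95703125
Since 0.95703125 <= 1, Kraft's inequality IS satisfied.
A prefix code with these lengths CAN exist.

Kraft sum = 0.95703125. Satisfied.


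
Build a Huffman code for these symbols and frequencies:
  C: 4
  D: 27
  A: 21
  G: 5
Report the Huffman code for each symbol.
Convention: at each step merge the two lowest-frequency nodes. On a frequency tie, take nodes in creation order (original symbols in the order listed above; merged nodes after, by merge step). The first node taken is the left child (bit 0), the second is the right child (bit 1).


Huffman tree construction:
Step 1: Merge C(4) + G(5) = 9
Step 2: Merge (C+G)(9) + A(21) = 30
Step 3: Merge D(27) + ((C+G)+A)(30) = 57
Read each symbol's code off the tree from the root (left child = 0, right child = 1).

Codes:
  C: 100 (length 3)
  D: 0 (length 1)
  A: 11 (length 2)
  G: 101 (length 3)
Average code length: 96/57 = 1.6842 bits/symbol


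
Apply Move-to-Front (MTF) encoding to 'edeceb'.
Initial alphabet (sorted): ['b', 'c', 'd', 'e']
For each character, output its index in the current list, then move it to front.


MTF encoding:
'e': index 3 in ['b', 'c', 'd', 'e'] -> ['e', 'b', 'c', 'd']
'd': index 3 in ['e', 'b', 'c', 'd'] -> ['d', 'e', 'b', 'c']
'e': index 1 in ['d', 'e', 'b', 'c'] -> ['e', 'd', 'b', 'c']
'c': index 3 in ['e', 'd', 'b', 'c'] -> ['c', 'e', 'd', 'b']
'e': index 1 in ['c', 'e', 'd', 'b'] -> ['e', 'c', 'd', 'b']
'b': index 3 in ['e', 'c', 'd', 'b'] -> ['b', 'e', 'c', 'd']


Output: [3, 3, 1, 3, 1, 3]


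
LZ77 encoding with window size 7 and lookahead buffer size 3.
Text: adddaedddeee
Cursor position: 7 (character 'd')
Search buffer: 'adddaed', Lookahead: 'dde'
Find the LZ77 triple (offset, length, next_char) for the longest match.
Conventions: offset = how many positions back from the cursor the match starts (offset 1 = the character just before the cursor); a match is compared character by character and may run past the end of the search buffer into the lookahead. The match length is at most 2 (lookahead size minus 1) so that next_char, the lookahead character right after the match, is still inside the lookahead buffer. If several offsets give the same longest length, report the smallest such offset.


Try each offset into the search buffer:
  offset=1 (pos 6, char 'd'): match length 2
  offset=2 (pos 5, char 'e'): match length 0
  offset=3 (pos 4, char 'a'): match length 0
  offset=4 (pos 3, char 'd'): match length 1
  offset=5 (pos 2, char 'd'): match length 2
  offset=6 (pos 1, char 'd'): match length 2
  offset=7 (pos 0, char 'a'): match length 0
Longest match has length 2, found at offsets 1, 5, 6; take the smallest, offset 1.
next_char = character at position 7 + 2 = 9 -> 'e'

Best match: offset=1, length=2 (matching 'dd' starting at position 6)
LZ77 triple: (1, 2, 'e')


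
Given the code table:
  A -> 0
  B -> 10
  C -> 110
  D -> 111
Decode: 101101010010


Decoding:
10 -> B
110 -> C
10 -> B
10 -> B
0 -> A
10 -> B


Result: BCBBAB


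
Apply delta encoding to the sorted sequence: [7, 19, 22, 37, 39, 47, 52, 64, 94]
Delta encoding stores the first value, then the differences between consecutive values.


First value: 7
Deltas:
  19 - 7 = 12
  22 - 19 = 3
  37 - 22 = 15
  39 - 37 = 2
  47 - 39 = 8
  52 - 47 = 5
  64 - 52 = 12
  94 - 64 = 30


Delta encoded: [7, 12, 3, 15, 2, 8, 5, 12, 30]


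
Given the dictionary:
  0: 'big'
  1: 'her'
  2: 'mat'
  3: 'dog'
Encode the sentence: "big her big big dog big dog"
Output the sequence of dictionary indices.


Look up each word in the dictionary:
  'big' -> 0
  'her' -> 1
  'big' -> 0
  'big' -> 0
  'dog' -> 3
  'big' -> 0
  'dog' -> 3

Encoded: [0, 1, 0, 0, 3, 0, 3]


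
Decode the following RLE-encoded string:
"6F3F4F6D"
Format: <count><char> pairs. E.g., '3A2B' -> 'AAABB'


Expanding each <count><char> pair:
  6F -> 'FFFFFF'
  3F -> 'FFF'
  4F -> 'FFFF'
  6D -> 'DDDDDD'

Decoded = FFFFFFFFFFFFFDDDDDD


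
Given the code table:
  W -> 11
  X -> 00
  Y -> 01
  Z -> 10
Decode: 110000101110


Decoding:
11 -> W
00 -> X
00 -> X
10 -> Z
11 -> W
10 -> Z


Result: WXXZWZ


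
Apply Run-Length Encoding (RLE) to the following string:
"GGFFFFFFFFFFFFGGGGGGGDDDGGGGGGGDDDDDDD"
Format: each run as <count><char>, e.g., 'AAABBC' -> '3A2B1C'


Scanning runs left to right:
  i=0: run of 'G' x 2 -> '2G'
  i=2: run of 'F' x 12 -> '12F'
  i=14: run of 'G' x 7 -> '7G'
  i=21: run of 'D' x 3 -> '3D'
  i=24: run of 'G' x 7 -> '7G'
  i=31: run of 'D' x 7 -> '7D'

RLE = 2G12F7G3D7G7D


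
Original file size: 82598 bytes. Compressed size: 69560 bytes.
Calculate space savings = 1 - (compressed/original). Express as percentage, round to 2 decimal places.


ratio = compressed/original = 69560/82598 = 0.842151
savings = 1 - ratio = 1 - 0.842151 = 0.157849
as a percentage: 0.157849 * 100 = 15.78%

Space savings = 1 - 69560/82598 = 15.78%


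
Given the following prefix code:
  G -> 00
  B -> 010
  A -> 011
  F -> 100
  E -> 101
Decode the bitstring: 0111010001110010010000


Decoding step by step:
Bits 011 -> A
Bits 101 -> E
Bits 00 -> G
Bits 011 -> A
Bits 100 -> F
Bits 100 -> F
Bits 100 -> F
Bits 00 -> G


Decoded message: AEGAFFFG


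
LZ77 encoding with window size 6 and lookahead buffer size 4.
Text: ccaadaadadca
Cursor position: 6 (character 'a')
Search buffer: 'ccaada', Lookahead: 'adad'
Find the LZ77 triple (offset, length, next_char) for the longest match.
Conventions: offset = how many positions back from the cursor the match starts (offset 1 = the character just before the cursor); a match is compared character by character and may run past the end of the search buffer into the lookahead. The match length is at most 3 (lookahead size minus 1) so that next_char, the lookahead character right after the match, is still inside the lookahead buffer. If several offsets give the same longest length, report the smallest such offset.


Try each offset into the search buffer:
  offset=1 (pos 5, char 'a'): match length 1
  offset=2 (pos 4, char 'd'): match length 0
  offset=3 (pos 3, char 'a'): match length 3
  offset=4 (pos 2, char 'a'): match length 1
  offset=5 (pos 1, char 'c'): match length 0
  offset=6 (pos 0, char 'c'): match length 0
Longest match has length 3 at offset 3.
next_char = character at position 6 + 3 = 9 -> 'd'

Best match: offset=3, length=3 (matching 'ada' starting at position 3)
LZ77 triple: (3, 3, 'd')


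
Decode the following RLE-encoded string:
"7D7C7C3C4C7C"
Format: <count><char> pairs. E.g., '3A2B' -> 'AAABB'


Expanding each <count><char> pair:
  7D -> 'DDDDDDD'
  7C -> 'CCCCCCC'
  7C -> 'CCCCCCC'
  3C -> 'CCC'
  4C -> 'CCCC'
  7C -> 'CCCCCCC'

Decoded = DDDDDDDCCCCCCCCCCCCCCCCCCCCCCCCCCCC


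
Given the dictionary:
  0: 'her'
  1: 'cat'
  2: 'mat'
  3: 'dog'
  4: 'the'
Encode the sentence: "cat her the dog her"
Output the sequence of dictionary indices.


Look up each word in the dictionary:
  'cat' -> 1
  'her' -> 0
  'the' -> 4
  'dog' -> 3
  'her' -> 0

Encoded: [1, 0, 4, 3, 0]


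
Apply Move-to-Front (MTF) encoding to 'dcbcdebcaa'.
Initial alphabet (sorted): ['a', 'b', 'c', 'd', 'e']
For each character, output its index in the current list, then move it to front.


MTF encoding:
'd': index 3 in ['a', 'b', 'c', 'd', 'e'] -> ['d', 'a', 'b', 'c', 'e']
'c': index 3 in ['d', 'a', 'b', 'c', 'e'] -> ['c', 'd', 'a', 'b', 'e']
'b': index 3 in ['c', 'd', 'a', 'b', 'e'] -> ['b', 'c', 'd', 'a', 'e']
'c': index 1 in ['b', 'c', 'd', 'a', 'e'] -> ['c', 'b', 'd', 'a', 'e']
'd': index 2 in ['c', 'b', 'd', 'a', 'e'] -> ['d', 'c', 'b', 'a', 'e']
'e': index 4 in ['d', 'c', 'b', 'a', 'e'] -> ['e', 'd', 'c', 'b', 'a']
'b': index 3 in ['e', 'd', 'c', 'b', 'a'] -> ['b', 'e', 'd', 'c', 'a']
'c': index 3 in ['b', 'e', 'd', 'c', 'a'] -> ['c', 'b', 'e', 'd', 'a']
'a': index 4 in ['c', 'b', 'e', 'd', 'a'] -> ['a', 'c', 'b', 'e', 'd']
'a': index 0 in ['a', 'c', 'b', 'e', 'd'] -> ['a', 'c', 'b', 'e', 'd']


Output: [3, 3, 3, 1, 2, 4, 3, 3, 4, 0]


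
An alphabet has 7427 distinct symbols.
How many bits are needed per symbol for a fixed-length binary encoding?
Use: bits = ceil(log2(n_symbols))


log2(7427) = 12.8586
Bracket: 2^12 = 4096 < 7427 <= 2^13 = 8192
So ceil(log2(7427)) = 13

bits = ceil(log2(7427)) = ceil(12.8586) = 13 bits


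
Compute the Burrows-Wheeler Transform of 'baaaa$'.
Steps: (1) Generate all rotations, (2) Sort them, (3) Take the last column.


Rotations (sorted):
  0: $baaaa -> last char: a
  1: a$baaa -> last char: a
  2: aa$baa -> last char: a
  3: aaa$ba -> last char: a
  4: aaaa$b -> last char: b
  5: baaaa$ -> last char: $


BWT = aaaab$


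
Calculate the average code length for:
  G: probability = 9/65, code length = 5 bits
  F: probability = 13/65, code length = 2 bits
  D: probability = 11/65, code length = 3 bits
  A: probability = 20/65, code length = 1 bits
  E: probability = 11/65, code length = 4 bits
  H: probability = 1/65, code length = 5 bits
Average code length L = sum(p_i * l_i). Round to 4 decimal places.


Weighted contributions p_i * l_i:
  G: (9/65) * 5 = 45/65
  F: (13/65) * 2 = 26/65
  D: (11/65) * 3 = 33/65
  A: (20/65) * 1 = 20/65
  E: (11/65) * 4 = 44/65
  H: (1/65) * 5 = 5/65
Sum = (45 + 26 + 33 + 20 + 44 + 5)/65 = 173/65

L = 173/65 = 2.6615 bits/symbol


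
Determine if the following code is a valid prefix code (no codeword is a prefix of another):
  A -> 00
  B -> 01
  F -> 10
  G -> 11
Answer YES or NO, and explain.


Checking each pair (does one codeword prefix another?):
  A='00' vs B='01': no prefix
  A='00' vs F='10': no prefix
  A='00' vs G='11': no prefix
  B='01' vs A='00': no prefix
  B='01' vs F='10': no prefix
  B='01' vs G='11': no prefix
  F='10' vs A='00': no prefix
  F='10' vs B='01': no prefix
  F='10' vs G='11': no prefix
  G='11' vs A='00': no prefix
  G='11' vs B='01': no prefix
  G='11' vs F='10': no prefix
No violation found over all pairs.

YES -- this is a valid prefix code. No codeword is a prefix of any other codeword.


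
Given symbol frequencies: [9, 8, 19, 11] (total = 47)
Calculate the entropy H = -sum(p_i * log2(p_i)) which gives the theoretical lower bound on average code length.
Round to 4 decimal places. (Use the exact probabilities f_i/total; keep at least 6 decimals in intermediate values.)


Per-symbol terms -p_i * log2(p_i) with p_i = f_i/47:
  p = 9/47 = 0.191489: log2(p) = -2.384664, -p*log2(p) = 0.456638
  p = 8/47 = 0.170213: log2(p) = -2.554589, -p*log2(p) = 0.434824
  p = 19/47 = 0.404255: log2(p) = -1.306661, -p*log2(p) = 0.528225
  p = 11/47 = 0.234043: log2(p) = -2.095157, -p*log2(p) = 0.490356
H = 0.456638 + 0.434824 + 0.528225 + 0.490356 = 1.910043

H = 1.91 bits/symbol


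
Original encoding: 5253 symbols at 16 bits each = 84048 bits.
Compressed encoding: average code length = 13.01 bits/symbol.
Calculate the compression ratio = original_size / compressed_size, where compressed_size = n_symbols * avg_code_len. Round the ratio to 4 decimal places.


original_size = n_symbols * orig_bits = 5253 * 16 = 84048 bits
compressed_size = n_symbols * avg_code_len = 5253 * 13.01 = 68341.53 bits
ratio = original_size / compressed_size = 84048 / 68341.53 = 1.2298

Compression ratio = 1.2298


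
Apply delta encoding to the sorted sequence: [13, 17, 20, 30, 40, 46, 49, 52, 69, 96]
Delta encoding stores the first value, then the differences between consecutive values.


First value: 13
Deltas:
  17 - 13 = 4
  20 - 17 = 3
  30 - 20 = 10
  40 - 30 = 10
  46 - 40 = 6
  49 - 46 = 3
  52 - 49 = 3
  69 - 52 = 17
  96 - 69 = 27


Delta encoded: [13, 4, 3, 10, 10, 6, 3, 3, 17, 27]


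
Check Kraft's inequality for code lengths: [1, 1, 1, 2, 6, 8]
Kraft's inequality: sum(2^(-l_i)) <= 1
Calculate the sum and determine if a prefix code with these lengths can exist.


Sum = 2^(-1) + 2^(-1) + 2^(-1) + 2^(-2) + 2^(-6) + 2^(-8)
    = 0.5 + 0.5 + 0.5 + 0.25 + 0.015625 + 0.00390625
    = 453/256 = 1.76953125
Since 1.76953125 > 1, Kraft's inequality is NOT satisfied.
A prefix code with these lengths CANNOT exist.

Kraft sum = 1.76953125. Not satisfied.


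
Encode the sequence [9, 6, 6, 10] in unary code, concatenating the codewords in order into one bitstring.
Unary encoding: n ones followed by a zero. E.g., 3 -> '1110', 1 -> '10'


Encode each number as n ones followed by a terminating 0:
  9 -> 1111111110 (10 bits)
  6 -> 1111110 (7 bits)
  6 -> 1111110 (7 bits)
  10 -> 11111111110 (11 bits)
Total length = 10 + 7 + 7 + 11 = 35 bits.

Unary([9, 6, 6, 10]) = 11111111101111110111111011111111110 (35 bits)


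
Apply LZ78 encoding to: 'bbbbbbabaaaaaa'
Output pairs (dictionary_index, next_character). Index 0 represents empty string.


LZ78 encoding steps:
Dictionary: {0: ''}
Step 1: w='' (idx 0), next='b' -> output (0, 'b'), add 'b' as idx 1
Step 2: w='b' (idx 1), next='b' -> output (1, 'b'), add 'bb' as idx 2
Step 3: w='bb' (idx 2), next='b' -> output (2, 'b'), add 'bbb' as idx 3
Step 4: w='' (idx 0), next='a' -> output (0, 'a'), add 'a' as idx 4
Step 5: w='b' (idx 1), next='a' -> output (1, 'a'), add 'ba' as idx 5
Step 6: w='a' (idx 4), next='a' -> output (4, 'a'), add 'aa' as idx 6
Step 7: w='aa' (idx 6), next='a' -> output (6, 'a'), add 'aaa' as idx 7


Encoded: [(0, 'b'), (1, 'b'), (2, 'b'), (0, 'a'), (1, 'a'), (4, 'a'), (6, 'a')]


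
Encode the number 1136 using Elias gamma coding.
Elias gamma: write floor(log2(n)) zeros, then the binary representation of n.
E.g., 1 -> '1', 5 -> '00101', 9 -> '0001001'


num_bits = floor(log2(1136)) + 1 = 11
leading_zeros = num_bits - 1 = 10
binary(1136) = 10001110000

Elias gamma(1136) = '0000000000' + '10001110000' = 000000000010001110000 (21 bits)


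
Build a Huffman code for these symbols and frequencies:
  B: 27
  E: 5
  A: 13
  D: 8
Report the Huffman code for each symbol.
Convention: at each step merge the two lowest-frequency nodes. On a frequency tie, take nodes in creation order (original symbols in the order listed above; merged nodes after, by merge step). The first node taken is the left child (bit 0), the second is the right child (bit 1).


Huffman tree construction:
Step 1: Merge E(5) + D(8) = 13
Step 2: Merge A(13) + (E+D)(13) = 26
Step 3: Merge (A+(E+D))(26) + B(27) = 53
Read each symbol's code off the tree from the root (left child = 0, right child = 1).

Codes:
  B: 1 (length 1)
  E: 010 (length 3)
  A: 00 (length 2)
  D: 011 (length 3)
Average code length: 92/53 = 1.7358 bits/symbol


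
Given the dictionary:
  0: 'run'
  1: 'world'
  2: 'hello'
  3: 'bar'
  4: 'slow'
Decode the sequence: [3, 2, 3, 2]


Look up each index in the dictionary:
  3 -> 'bar'
  2 -> 'hello'
  3 -> 'bar'
  2 -> 'hello'

Decoded: "bar hello bar hello"


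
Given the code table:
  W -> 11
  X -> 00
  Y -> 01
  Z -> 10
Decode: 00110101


Decoding:
00 -> X
11 -> W
01 -> Y
01 -> Y


Result: XWYY


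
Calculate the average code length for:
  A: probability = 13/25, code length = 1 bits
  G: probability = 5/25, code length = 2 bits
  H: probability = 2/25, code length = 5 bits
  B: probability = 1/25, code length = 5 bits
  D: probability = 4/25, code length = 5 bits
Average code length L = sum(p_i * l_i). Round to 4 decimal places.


Weighted contributions p_i * l_i:
  A: (13/25) * 1 = 13/25
  G: (5/25) * 2 = 10/25
  H: (2/25) * 5 = 10/25
  B: (1/25) * 5 = 5/25
  D: (4/25) * 5 = 20/25
Sum = (13 + 10 + 10 + 5 + 20)/25 = 58/25

L = 58/25 = 2.3200 bits/symbol


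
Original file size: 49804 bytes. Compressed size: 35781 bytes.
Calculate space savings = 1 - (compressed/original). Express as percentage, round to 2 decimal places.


ratio = compressed/original = 35781/49804 = 0.718436
savings = 1 - ratio = 1 - 0.718436 = 0.281564
as a percentage: 0.281564 * 100 = 28.16%

Space savings = 1 - 35781/49804 = 28.16%


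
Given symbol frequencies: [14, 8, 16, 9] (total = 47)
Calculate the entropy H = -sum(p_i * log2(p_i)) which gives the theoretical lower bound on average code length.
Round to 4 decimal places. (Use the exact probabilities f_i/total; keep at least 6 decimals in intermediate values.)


Per-symbol terms -p_i * log2(p_i) with p_i = f_i/47:
  p = 14/47 = 0.297872: log2(p) = -1.747234, -p*log2(p) = 0.520453
  p = 8/47 = 0.170213: log2(p) = -2.554589, -p*log2(p) = 0.434824
  p = 16/47 = 0.340426: log2(p) = -1.554589, -p*log2(p) = 0.529222
  p = 9/47 = 0.191489: log2(p) = -2.384664, -p*log2(p) = 0.456638
H = 0.520453 + 0.434824 + 0.529222 + 0.456638 = 1.941137

H = 1.9411 bits/symbol


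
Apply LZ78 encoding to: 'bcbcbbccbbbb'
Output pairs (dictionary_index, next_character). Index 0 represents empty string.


LZ78 encoding steps:
Dictionary: {0: ''}
Step 1: w='' (idx 0), next='b' -> output (0, 'b'), add 'b' as idx 1
Step 2: w='' (idx 0), next='c' -> output (0, 'c'), add 'c' as idx 2
Step 3: w='b' (idx 1), next='c' -> output (1, 'c'), add 'bc' as idx 3
Step 4: w='b' (idx 1), next='b' -> output (1, 'b'), add 'bb' as idx 4
Step 5: w='c' (idx 2), next='c' -> output (2, 'c'), add 'cc' as idx 5
Step 6: w='bb' (idx 4), next='b' -> output (4, 'b'), add 'bbb' as idx 6
Step 7: w='b' (idx 1), end of input -> output (1, '')


Encoded: [(0, 'b'), (0, 'c'), (1, 'c'), (1, 'b'), (2, 'c'), (4, 'b'), (1, '')]


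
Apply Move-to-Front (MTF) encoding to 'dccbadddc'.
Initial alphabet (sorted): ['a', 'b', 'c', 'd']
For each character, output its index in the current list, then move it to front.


MTF encoding:
'd': index 3 in ['a', 'b', 'c', 'd'] -> ['d', 'a', 'b', 'c']
'c': index 3 in ['d', 'a', 'b', 'c'] -> ['c', 'd', 'a', 'b']
'c': index 0 in ['c', 'd', 'a', 'b'] -> ['c', 'd', 'a', 'b']
'b': index 3 in ['c', 'd', 'a', 'b'] -> ['b', 'c', 'd', 'a']
'a': index 3 in ['b', 'c', 'd', 'a'] -> ['a', 'b', 'c', 'd']
'd': index 3 in ['a', 'b', 'c', 'd'] -> ['d', 'a', 'b', 'c']
'd': index 0 in ['d', 'a', 'b', 'c'] -> ['d', 'a', 'b', 'c']
'd': index 0 in ['d', 'a', 'b', 'c'] -> ['d', 'a', 'b', 'c']
'c': index 3 in ['d', 'a', 'b', 'c'] -> ['c', 'd', 'a', 'b']


Output: [3, 3, 0, 3, 3, 3, 0, 0, 3]


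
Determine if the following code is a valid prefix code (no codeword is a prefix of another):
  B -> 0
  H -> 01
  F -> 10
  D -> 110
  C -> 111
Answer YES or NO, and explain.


Checking each pair (does one codeword prefix another?):
  B='0' vs H='01': prefix -- VIOLATION

NO -- this is NOT a valid prefix code. B (0) is a prefix of H (01).


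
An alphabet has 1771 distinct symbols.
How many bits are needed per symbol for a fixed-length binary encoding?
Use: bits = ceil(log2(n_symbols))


log2(1771) = 10.7903
Bracket: 2^10 = 1024 < 1771 <= 2^11 = 2048
So ceil(log2(1771)) = 11

bits = ceil(log2(1771)) = ceil(10.7903) = 11 bits


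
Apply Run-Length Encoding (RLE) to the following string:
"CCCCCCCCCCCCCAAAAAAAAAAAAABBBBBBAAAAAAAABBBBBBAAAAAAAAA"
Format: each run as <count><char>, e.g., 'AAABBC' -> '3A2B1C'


Scanning runs left to right:
  i=0: run of 'C' x 13 -> '13C'
  i=13: run of 'A' x 13 -> '13A'
  i=26: run of 'B' x 6 -> '6B'
  i=32: run of 'A' x 8 -> '8A'
  i=40: run of 'B' x 6 -> '6B'
  i=46: run of 'A' x 9 -> '9A'

RLE = 13C13A6B8A6B9A


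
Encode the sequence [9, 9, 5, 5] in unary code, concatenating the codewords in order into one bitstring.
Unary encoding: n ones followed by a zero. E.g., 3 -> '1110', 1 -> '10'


Encode each number as n ones followed by a terminating 0:
  9 -> 1111111110 (10 bits)
  9 -> 1111111110 (10 bits)
  5 -> 111110 (6 bits)
  5 -> 111110 (6 bits)
Total length = 10 + 10 + 6 + 6 = 32 bits.

Unary([9, 9, 5, 5]) = 11111111101111111110111110111110 (32 bits)


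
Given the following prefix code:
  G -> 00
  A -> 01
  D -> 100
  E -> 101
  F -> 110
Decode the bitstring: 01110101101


Decoding step by step:
Bits 01 -> A
Bits 110 -> F
Bits 101 -> E
Bits 101 -> E


Decoded message: AFEE


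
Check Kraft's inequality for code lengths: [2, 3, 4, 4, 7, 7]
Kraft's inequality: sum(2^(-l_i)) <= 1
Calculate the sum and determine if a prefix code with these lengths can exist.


Sum = 2^(-2) + 2^(-3) + 2^(-4) + 2^(-4) + 2^(-7) + 2^(-7)
    = 0.25 + 0.125 + 0.0625 + 0.0625 + 0.0078125 + 0.0078125
    = 66/128 = 0.515625
Since 0.515625 <= 1, Kraft's inequality IS satisfied.
A prefix code with these lengths CAN exist.

Kraft sum = 0.515625. Satisfied.


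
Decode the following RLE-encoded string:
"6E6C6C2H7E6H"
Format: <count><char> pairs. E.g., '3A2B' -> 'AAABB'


Expanding each <count><char> pair:
  6E -> 'EEEEEE'
  6C -> 'CCCCCC'
  6C -> 'CCCCCC'
  2H -> 'HH'
  7E -> 'EEEEEEE'
  6H -> 'HHHHHH'

Decoded = EEEEEECCCCCCCCCCCCHHEEEEEEEHHHHHH


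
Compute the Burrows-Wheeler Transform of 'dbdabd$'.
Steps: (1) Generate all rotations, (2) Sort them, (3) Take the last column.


Rotations (sorted):
  0: $dbdabd -> last char: d
  1: abd$dbd -> last char: d
  2: bd$dbda -> last char: a
  3: bdabd$d -> last char: d
  4: d$dbdab -> last char: b
  5: dabd$db -> last char: b
  6: dbdabd$ -> last char: $


BWT = ddadbb$


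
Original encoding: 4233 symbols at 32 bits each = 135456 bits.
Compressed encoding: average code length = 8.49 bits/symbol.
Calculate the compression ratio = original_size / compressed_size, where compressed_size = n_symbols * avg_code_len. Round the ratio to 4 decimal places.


original_size = n_symbols * orig_bits = 4233 * 32 = 135456 bits
compressed_size = n_symbols * avg_code_len = 4233 * 8.49 = 35938.17 bits
ratio = original_size / compressed_size = 135456 / 35938.17 = 3.7691

Compression ratio = 3.7691


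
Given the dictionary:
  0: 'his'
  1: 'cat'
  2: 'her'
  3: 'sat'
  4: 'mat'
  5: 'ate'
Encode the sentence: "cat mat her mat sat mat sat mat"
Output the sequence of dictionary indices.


Look up each word in the dictionary:
  'cat' -> 1
  'mat' -> 4
  'her' -> 2
  'mat' -> 4
  'sat' -> 3
  'mat' -> 4
  'sat' -> 3
  'mat' -> 4

Encoded: [1, 4, 2, 4, 3, 4, 3, 4]


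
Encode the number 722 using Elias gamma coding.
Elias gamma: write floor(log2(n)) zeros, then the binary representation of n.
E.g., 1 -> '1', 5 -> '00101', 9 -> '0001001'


num_bits = floor(log2(722)) + 1 = 10
leading_zeros = num_bits - 1 = 9
binary(722) = 1011010010

Elias gamma(722) = '000000000' + '1011010010' = 0000000001011010010 (19 bits)


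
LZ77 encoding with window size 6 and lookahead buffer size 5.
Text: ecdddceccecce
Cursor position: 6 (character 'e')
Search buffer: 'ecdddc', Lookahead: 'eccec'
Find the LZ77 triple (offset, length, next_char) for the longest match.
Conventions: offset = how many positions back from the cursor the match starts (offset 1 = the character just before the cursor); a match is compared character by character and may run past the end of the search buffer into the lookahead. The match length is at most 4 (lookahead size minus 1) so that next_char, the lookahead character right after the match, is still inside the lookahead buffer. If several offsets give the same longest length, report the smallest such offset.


Try each offset into the search buffer:
  offset=1 (pos 5, char 'c'): match length 0
  offset=2 (pos 4, char 'd'): match length 0
  offset=3 (pos 3, char 'd'): match length 0
  offset=4 (pos 2, char 'd'): match length 0
  offset=5 (pos 1, char 'c'): match length 0
  offset=6 (pos 0, char 'e'): match length 2
Longest match has length 2 at offset 6.
next_char = character at position 6 + 2 = 8 -> 'c'

Best match: offset=6, length=2 (matching 'ec' starting at position 0)
LZ77 triple: (6, 2, 'c')


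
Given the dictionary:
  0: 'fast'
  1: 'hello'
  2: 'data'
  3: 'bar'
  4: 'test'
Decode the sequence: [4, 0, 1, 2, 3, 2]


Look up each index in the dictionary:
  4 -> 'test'
  0 -> 'fast'
  1 -> 'hello'
  2 -> 'data'
  3 -> 'bar'
  2 -> 'data'

Decoded: "test fast hello data bar data"


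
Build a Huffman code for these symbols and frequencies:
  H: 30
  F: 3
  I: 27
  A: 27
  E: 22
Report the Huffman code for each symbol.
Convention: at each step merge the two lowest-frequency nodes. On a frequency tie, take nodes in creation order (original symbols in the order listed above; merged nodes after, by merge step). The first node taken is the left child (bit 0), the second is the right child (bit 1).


Huffman tree construction:
Step 1: Merge F(3) + E(22) = 25
Step 2: Merge (F+E)(25) + I(27) = 52
Step 3: Merge A(27) + H(30) = 57
Step 4: Merge ((F+E)+I)(52) + (A+H)(57) = 109
Read each symbol's code off the tree from the root (left child = 0, right child = 1).

Codes:
  H: 11 (length 2)
  F: 000 (length 3)
  I: 01 (length 2)
  A: 10 (length 2)
  E: 001 (length 3)
Average code length: 243/109 = 2.2294 bits/symbol


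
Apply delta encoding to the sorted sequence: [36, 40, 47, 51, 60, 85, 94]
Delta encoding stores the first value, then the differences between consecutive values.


First value: 36
Deltas:
  40 - 36 = 4
  47 - 40 = 7
  51 - 47 = 4
  60 - 51 = 9
  85 - 60 = 25
  94 - 85 = 9


Delta encoded: [36, 4, 7, 4, 9, 25, 9]


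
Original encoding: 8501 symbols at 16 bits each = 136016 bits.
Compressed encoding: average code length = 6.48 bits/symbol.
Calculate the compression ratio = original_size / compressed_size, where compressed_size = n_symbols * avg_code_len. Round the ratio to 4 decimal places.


original_size = n_symbols * orig_bits = 8501 * 16 = 136016 bits
compressed_size = n_symbols * avg_code_len = 8501 * 6.48 = 55086.48 bits
ratio = original_size / compressed_size = 136016 / 55086.48 = 2.4691

Compression ratio = 2.4691


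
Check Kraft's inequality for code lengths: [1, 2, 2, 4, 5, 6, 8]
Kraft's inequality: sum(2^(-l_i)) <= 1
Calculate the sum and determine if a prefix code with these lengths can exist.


Sum = 2^(-1) + 2^(-2) + 2^(-2) + 2^(-4) + 2^(-5) + 2^(-6) + 2^(-8)
    = 0.5 + 0.25 + 0.25 + 0.0625 + 0.03125 + 0.015625 + 0.00390625
    = 285/256 = 1.11328125
Since 1.11328125 > 1, Kraft's inequality is NOT satisfied.
A prefix code with these lengths CANNOT exist.

Kraft sum = 1.11328125. Not satisfied.


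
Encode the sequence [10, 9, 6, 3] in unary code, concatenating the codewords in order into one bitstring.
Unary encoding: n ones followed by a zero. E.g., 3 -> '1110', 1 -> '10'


Encode each number as n ones followed by a terminating 0:
  10 -> 11111111110 (11 bits)
  9 -> 1111111110 (10 bits)
  6 -> 1111110 (7 bits)
  3 -> 1110 (4 bits)
Total length = 11 + 10 + 7 + 4 = 32 bits.

Unary([10, 9, 6, 3]) = 11111111110111111111011111101110 (32 bits)


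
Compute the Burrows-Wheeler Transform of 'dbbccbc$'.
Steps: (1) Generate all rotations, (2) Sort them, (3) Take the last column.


Rotations (sorted):
  0: $dbbccbc -> last char: c
  1: bbccbc$d -> last char: d
  2: bc$dbbcc -> last char: c
  3: bccbc$db -> last char: b
  4: c$dbbccb -> last char: b
  5: cbc$dbbc -> last char: c
  6: ccbc$dbb -> last char: b
  7: dbbccbc$ -> last char: $


BWT = cdcbbcb$


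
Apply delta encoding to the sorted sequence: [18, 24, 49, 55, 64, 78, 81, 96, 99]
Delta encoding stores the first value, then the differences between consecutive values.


First value: 18
Deltas:
  24 - 18 = 6
  49 - 24 = 25
  55 - 49 = 6
  64 - 55 = 9
  78 - 64 = 14
  81 - 78 = 3
  96 - 81 = 15
  99 - 96 = 3


Delta encoded: [18, 6, 25, 6, 9, 14, 3, 15, 3]


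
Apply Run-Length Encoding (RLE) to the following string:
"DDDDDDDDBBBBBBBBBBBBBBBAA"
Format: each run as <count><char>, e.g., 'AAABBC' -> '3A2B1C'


Scanning runs left to right:
  i=0: run of 'D' x 8 -> '8D'
  i=8: run of 'B' x 15 -> '15B'
  i=23: run of 'A' x 2 -> '2A'

RLE = 8D15B2A


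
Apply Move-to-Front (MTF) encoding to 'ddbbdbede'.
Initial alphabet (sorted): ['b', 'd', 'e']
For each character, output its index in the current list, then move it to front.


MTF encoding:
'd': index 1 in ['b', 'd', 'e'] -> ['d', 'b', 'e']
'd': index 0 in ['d', 'b', 'e'] -> ['d', 'b', 'e']
'b': index 1 in ['d', 'b', 'e'] -> ['b', 'd', 'e']
'b': index 0 in ['b', 'd', 'e'] -> ['b', 'd', 'e']
'd': index 1 in ['b', 'd', 'e'] -> ['d', 'b', 'e']
'b': index 1 in ['d', 'b', 'e'] -> ['b', 'd', 'e']
'e': index 2 in ['b', 'd', 'e'] -> ['e', 'b', 'd']
'd': index 2 in ['e', 'b', 'd'] -> ['d', 'e', 'b']
'e': index 1 in ['d', 'e', 'b'] -> ['e', 'd', 'b']


Output: [1, 0, 1, 0, 1, 1, 2, 2, 1]


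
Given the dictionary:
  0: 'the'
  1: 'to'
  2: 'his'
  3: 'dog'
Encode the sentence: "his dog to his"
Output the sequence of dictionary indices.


Look up each word in the dictionary:
  'his' -> 2
  'dog' -> 3
  'to' -> 1
  'his' -> 2

Encoded: [2, 3, 1, 2]


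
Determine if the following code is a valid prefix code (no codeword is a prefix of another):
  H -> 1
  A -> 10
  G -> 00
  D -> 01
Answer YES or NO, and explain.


Checking each pair (does one codeword prefix another?):
  H='1' vs A='10': prefix -- VIOLATION

NO -- this is NOT a valid prefix code. H (1) is a prefix of A (10).


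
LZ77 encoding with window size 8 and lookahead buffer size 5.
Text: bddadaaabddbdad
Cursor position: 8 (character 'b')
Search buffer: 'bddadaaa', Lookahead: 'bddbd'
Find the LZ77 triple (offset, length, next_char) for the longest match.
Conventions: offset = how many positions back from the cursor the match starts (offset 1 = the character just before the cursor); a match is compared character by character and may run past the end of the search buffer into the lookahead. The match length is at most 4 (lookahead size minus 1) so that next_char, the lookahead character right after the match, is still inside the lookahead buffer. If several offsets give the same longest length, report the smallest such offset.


Try each offset into the search buffer:
  offset=1 (pos 7, char 'a'): match length 0
  offset=2 (pos 6, char 'a'): match length 0
  offset=3 (pos 5, char 'a'): match length 0
  offset=4 (pos 4, char 'd'): match length 0
  offset=5 (pos 3, char 'a'): match length 0
  offset=6 (pos 2, char 'd'): match length 0
  offset=7 (pos 1, char 'd'): match length 0
  offset=8 (pos 0, char 'b'): match length 3
Longest match has length 3 at offset 8.
next_char = character at position 8 + 3 = 11 -> 'b'

Best match: offset=8, length=3 (matching 'bdd' starting at position 0)
LZ77 triple: (8, 3, 'b')


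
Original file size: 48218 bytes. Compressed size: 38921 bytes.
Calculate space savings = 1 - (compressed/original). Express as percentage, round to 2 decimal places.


ratio = compressed/original = 38921/48218 = 0.807188
savings = 1 - ratio = 1 - 0.807188 = 0.192812
as a percentage: 0.192812 * 100 = 19.28%

Space savings = 1 - 38921/48218 = 19.28%


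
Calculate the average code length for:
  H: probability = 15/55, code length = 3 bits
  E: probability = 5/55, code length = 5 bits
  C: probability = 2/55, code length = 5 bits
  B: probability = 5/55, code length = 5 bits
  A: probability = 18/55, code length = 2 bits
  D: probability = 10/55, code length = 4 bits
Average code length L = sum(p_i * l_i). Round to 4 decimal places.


Weighted contributions p_i * l_i:
  H: (15/55) * 3 = 45/55
  E: (5/55) * 5 = 25/55
  C: (2/55) * 5 = 10/55
  B: (5/55) * 5 = 25/55
  A: (18/55) * 2 = 36/55
  D: (10/55) * 4 = 40/55
Sum = (45 + 25 + 10 + 25 + 36 + 40)/55 = 181/55

L = 181/55 = 3.2909 bits/symbol


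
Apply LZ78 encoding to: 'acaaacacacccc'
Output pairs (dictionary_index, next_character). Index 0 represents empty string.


LZ78 encoding steps:
Dictionary: {0: ''}
Step 1: w='' (idx 0), next='a' -> output (0, 'a'), add 'a' as idx 1
Step 2: w='' (idx 0), next='c' -> output (0, 'c'), add 'c' as idx 2
Step 3: w='a' (idx 1), next='a' -> output (1, 'a'), add 'aa' as idx 3
Step 4: w='a' (idx 1), next='c' -> output (1, 'c'), add 'ac' as idx 4
Step 5: w='ac' (idx 4), next='a' -> output (4, 'a'), add 'aca' as idx 5
Step 6: w='c' (idx 2), next='c' -> output (2, 'c'), add 'cc' as idx 6
Step 7: w='cc' (idx 6), end of input -> output (6, '')


Encoded: [(0, 'a'), (0, 'c'), (1, 'a'), (1, 'c'), (4, 'a'), (2, 'c'), (6, '')]


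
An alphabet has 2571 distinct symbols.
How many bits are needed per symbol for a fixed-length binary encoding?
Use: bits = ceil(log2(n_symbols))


log2(2571) = 11.3281
Bracket: 2^11 = 2048 < 2571 <= 2^12 = 4096
So ceil(log2(2571)) = 12

bits = ceil(log2(2571)) = ceil(11.3281) = 12 bits


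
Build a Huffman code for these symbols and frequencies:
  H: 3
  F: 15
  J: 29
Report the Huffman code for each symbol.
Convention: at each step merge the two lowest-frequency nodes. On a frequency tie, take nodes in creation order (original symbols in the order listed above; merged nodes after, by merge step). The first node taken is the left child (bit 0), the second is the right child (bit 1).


Huffman tree construction:
Step 1: Merge H(3) + F(15) = 18
Step 2: Merge (H+F)(18) + J(29) = 47
Read each symbol's code off the tree from the root (left child = 0, right child = 1).

Codes:
  H: 00 (length 2)
  F: 01 (length 2)
  J: 1 (length 1)
Average code length: 65/47 = 1.3830 bits/symbol


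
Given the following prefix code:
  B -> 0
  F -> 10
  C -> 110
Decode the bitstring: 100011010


Decoding step by step:
Bits 10 -> F
Bits 0 -> B
Bits 0 -> B
Bits 110 -> C
Bits 10 -> F


Decoded message: FBBCF


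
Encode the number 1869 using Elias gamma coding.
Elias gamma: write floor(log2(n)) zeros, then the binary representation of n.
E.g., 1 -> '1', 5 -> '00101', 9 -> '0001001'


num_bits = floor(log2(1869)) + 1 = 11
leading_zeros = num_bits - 1 = 10
binary(1869) = 11101001101

Elias gamma(1869) = '0000000000' + '11101001101' = 000000000011101001101 (21 bits)


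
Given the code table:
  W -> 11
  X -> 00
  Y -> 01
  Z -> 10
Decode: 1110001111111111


Decoding:
11 -> W
10 -> Z
00 -> X
11 -> W
11 -> W
11 -> W
11 -> W
11 -> W


Result: WZXWWWWW


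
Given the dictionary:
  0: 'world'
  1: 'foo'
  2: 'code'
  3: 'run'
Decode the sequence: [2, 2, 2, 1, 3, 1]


Look up each index in the dictionary:
  2 -> 'code'
  2 -> 'code'
  2 -> 'code'
  1 -> 'foo'
  3 -> 'run'
  1 -> 'foo'

Decoded: "code code code foo run foo"


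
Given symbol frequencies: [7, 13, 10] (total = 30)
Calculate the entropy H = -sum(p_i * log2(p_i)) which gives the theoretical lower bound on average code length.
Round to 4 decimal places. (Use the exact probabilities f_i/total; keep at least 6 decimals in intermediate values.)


Per-symbol terms -p_i * log2(p_i) with p_i = f_i/30:
  p = 7/30 = 0.233333: log2(p) = -2.099536, -p*log2(p) = 0.489892
  p = 13/30 = 0.433333: log2(p) = -1.206451, -p*log2(p) = 0.522795
  p = 10/30 = 0.333333: log2(p) = -1.584963, -p*log2(p) = 0.528321
H = 0.489892 + 0.522795 + 0.528321 = 1.541008

H = 1.541 bits/symbol
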